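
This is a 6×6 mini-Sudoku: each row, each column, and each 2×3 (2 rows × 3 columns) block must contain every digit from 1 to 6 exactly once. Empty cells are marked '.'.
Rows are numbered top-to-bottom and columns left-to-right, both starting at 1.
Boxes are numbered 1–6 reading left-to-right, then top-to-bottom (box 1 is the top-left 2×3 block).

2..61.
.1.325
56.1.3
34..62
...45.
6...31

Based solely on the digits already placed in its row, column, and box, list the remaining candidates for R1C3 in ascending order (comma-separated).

Row 1 already contains {1, 2, 6}.
Column 3 already contains {}.
Its 2×3 block (box 1) already contains {1, 2}.
Removing those from 1–6 leaves {3, 4, 5} as the candidates for R1C3.

3,4,5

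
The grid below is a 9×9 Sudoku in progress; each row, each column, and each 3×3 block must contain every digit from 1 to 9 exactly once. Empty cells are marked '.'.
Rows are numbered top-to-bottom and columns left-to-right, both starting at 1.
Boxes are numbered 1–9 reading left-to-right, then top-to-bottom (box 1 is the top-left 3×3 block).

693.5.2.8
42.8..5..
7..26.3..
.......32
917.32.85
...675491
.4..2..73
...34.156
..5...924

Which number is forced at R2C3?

Row 2 already contains {2, 4, 5, 8}.
Column 3 already contains {3, 5, 7}.
Its 3×3 block (box 1) already contains {2, 3, 4, 6, 7, 9}.
The only value from 1–9 not eliminated is 1, so R2C3 = 1.

1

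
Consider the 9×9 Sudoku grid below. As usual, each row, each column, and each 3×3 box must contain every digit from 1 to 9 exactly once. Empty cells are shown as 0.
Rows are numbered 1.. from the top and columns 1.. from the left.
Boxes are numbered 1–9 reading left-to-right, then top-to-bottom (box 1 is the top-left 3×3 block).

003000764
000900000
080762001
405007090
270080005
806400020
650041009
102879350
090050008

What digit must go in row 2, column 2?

Cell row 2, column 2 itself could take any of {1, 2, 4, 6} by direct elimination.
Consider where 6 can go in row 2.
row 2, column 1 is out (column 1 already has a 6). row 2, column 3 is out (column 3 already has a 6). row 2, column 5 is out (column 5 already has a 6). row 2, column 6 is out (box 2 already has a 6). The remaining empty cells in row 2 are similarly blocked.
So the only cell in row 2 that can hold 6 is row 2, column 2.
Therefore row 2, column 2 = 6.

6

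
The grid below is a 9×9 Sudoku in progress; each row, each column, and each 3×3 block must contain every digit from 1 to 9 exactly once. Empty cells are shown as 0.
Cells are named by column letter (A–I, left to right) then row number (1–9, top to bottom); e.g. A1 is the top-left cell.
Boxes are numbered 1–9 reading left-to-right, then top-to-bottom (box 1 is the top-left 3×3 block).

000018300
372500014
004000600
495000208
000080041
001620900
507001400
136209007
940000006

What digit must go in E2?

Cell E2 itself could take any of {6, 9} by direct elimination.
Consider where 9 can go in row 2.
F2 is out (column F already has a 9).
G2 is out (column G already has a 9).
So the only cell in row 2 that can hold 9 is E2.
Therefore E2 = 9.

9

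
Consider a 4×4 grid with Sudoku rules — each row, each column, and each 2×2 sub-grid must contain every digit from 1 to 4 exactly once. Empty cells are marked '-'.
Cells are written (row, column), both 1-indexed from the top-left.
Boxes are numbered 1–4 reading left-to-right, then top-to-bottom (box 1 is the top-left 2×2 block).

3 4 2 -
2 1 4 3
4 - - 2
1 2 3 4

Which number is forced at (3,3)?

Row 3 already contains {2, 4}.
Column 3 already contains {2, 3, 4}.
Its 2×2 block (box 4) already contains {2, 3, 4}.
The only value from 1–4 not eliminated is 1, so (3,3) = 1.

1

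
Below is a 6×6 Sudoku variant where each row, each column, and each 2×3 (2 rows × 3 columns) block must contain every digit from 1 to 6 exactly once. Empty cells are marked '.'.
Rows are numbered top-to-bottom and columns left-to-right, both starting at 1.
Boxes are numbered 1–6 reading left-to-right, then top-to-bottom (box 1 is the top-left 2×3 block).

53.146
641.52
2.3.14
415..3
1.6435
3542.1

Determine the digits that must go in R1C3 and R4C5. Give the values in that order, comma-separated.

2,2

For R1C3:
  Row 1 already contains {1, 3, 4, 5, 6}.
  Column 3 already contains {1, 3, 4, 5, 6}.
  Its 2×3 block (box 1) already contains {1, 3, 4, 5, 6}.
  The only value from 1–6 not eliminated is 2, so R1C3 = 2.
For R4C5:
  Consider where 2 can go in row 4.
  R4C4 is out (column 4 already has a 2).
  So the only cell in row 4 that can hold 2 is R4C5.
  So R4C5 = 2.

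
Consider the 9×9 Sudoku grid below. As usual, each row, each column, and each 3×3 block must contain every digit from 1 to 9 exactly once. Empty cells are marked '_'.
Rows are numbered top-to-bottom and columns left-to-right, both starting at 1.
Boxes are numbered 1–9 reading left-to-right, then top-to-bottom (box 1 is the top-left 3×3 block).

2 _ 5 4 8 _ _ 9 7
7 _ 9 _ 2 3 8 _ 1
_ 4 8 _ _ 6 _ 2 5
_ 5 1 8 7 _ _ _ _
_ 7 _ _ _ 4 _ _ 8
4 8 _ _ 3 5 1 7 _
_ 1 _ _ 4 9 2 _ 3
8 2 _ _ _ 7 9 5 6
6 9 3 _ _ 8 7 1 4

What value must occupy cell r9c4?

Cell r9c4 itself could take any of {2, 5} by direct elimination.
Consider where 2 can go in box 8.
r7c4 is out (row 7 already has a 2).
r8c4 is out (row 8 already has a 2).
r8c5 is out (row 8 already has a 2).
r9c5 is out (column 5 already has a 2).
So the only cell in box 8 that can hold 2 is r9c4.
Therefore r9c4 = 2.

2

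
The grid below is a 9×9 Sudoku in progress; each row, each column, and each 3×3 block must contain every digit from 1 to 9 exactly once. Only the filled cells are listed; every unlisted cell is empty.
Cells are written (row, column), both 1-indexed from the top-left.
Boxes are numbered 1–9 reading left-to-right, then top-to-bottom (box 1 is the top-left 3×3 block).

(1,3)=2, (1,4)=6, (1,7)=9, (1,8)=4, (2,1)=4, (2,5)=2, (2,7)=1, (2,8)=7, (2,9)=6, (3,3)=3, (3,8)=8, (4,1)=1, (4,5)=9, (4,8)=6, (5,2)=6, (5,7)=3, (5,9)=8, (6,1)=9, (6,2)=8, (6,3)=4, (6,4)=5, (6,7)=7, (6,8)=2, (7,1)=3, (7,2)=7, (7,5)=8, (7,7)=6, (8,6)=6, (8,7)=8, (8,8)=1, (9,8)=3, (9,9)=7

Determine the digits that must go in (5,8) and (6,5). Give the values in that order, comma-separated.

9,6

For (5,8):
  Consider where 9 can go in row 5.
  (5,1) is out (column 1 already has a 9).
  (5,3) is out (box 4 already has a 9).
  (5,4) is out (box 5 already has a 9).
  (5,5) is out (column 5 already has a 9).
  (5,6) is out (box 5 already has a 9).
  So the only cell in row 5 that can hold 9 is (5,8).
  So (5,8) = 9.
For (6,5):
  Consider where 6 can go in box 5.
  (4,4) is out (row 4 already has a 6). (4,6) is out (row 4 already has a 6). (5,4) is out (row 5 already has a 6). (5,5) is out (row 5 already has a 6). The remaining empty cells in box 5 are similarly blocked.
  So the only cell in box 5 that can hold 6 is (6,5).
  So (6,5) = 6.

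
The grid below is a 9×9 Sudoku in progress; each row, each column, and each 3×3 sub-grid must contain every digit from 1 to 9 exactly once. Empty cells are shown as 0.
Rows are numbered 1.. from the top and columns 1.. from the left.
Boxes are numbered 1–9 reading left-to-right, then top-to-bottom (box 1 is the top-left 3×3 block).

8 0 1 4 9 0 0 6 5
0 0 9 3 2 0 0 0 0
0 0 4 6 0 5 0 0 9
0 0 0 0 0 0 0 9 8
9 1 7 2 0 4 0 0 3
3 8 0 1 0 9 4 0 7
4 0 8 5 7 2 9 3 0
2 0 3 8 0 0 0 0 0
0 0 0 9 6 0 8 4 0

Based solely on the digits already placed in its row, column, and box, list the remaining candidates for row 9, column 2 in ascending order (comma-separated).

5,7

Row 9 already contains {4, 6, 8, 9}.
Column 2 already contains {1, 8}.
Its 3×3 block (box 7) already contains {2, 3, 4, 8}.
Removing those from 1–9 leaves {5, 7} as the candidates for row 9, column 2.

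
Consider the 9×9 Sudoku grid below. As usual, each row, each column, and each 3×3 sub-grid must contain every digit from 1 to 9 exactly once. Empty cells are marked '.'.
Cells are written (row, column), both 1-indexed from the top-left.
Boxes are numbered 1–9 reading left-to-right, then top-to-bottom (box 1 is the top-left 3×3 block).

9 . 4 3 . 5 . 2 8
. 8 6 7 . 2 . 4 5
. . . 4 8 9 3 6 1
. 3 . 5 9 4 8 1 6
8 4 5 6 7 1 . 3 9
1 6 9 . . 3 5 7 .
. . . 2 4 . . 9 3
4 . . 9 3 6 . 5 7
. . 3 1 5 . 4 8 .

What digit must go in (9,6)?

7

Row 9 already contains {1, 3, 4, 5, 8}.
Column 6 already contains {1, 2, 3, 4, 5, 6, 9}.
Its 3×3 block (box 8) already contains {1, 2, 3, 4, 5, 6, 9}.
The only value from 1–9 not eliminated is 7, so (9,6) = 7.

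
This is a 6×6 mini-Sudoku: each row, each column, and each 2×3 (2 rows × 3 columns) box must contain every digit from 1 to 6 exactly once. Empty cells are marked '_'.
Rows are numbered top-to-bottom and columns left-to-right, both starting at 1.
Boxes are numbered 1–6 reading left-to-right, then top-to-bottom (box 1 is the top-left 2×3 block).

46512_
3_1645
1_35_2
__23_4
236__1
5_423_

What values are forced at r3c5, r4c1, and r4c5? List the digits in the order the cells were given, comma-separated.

6,6,1

For r3c5:
  Row 3 already contains {1, 2, 3, 5}.
  Column 5 already contains {2, 3, 4}.
  Its 2×3 block (box 4) already contains {2, 3, 4, 5}.
  The only value from 1–6 not eliminated is 6, so r3c5 = 6.
For r4c1:
  Row 4 already contains {2, 3, 4}.
  Column 1 already contains {1, 2, 3, 4, 5}.
  Its 2×3 block (box 3) already contains {1, 2, 3}.
  The only value from 1–6 not eliminated is 6, so r4c1 = 6.
For r4c5:
  Consider where 1 can go in box 4.
  r3c5 is out (row 3 already has a 1).
  So the only cell in box 4 that can hold 1 is r4c5.
  So r4c5 = 1.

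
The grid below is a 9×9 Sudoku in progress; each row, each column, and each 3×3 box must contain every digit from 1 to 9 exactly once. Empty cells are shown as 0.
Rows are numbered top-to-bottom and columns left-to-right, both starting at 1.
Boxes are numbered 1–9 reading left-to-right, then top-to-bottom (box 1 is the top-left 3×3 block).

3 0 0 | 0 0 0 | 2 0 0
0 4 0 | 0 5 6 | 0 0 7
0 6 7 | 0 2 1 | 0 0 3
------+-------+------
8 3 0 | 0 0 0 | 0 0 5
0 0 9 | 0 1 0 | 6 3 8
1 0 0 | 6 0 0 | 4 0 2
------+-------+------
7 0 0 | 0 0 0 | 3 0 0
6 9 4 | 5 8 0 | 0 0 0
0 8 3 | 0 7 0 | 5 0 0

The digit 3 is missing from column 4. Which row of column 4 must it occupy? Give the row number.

2

Consider where 3 can go in column 4.
R1C4 is out (row 1 already has a 3). R3C4 is out (row 3 already has a 3). R4C4 is out (row 4 already has a 3). R5C4 is out (row 5 already has a 3). The remaining empty cells in column 4 are similarly blocked.
So the only cell in column 4 that can hold 3 is R2C4.
That is row 2.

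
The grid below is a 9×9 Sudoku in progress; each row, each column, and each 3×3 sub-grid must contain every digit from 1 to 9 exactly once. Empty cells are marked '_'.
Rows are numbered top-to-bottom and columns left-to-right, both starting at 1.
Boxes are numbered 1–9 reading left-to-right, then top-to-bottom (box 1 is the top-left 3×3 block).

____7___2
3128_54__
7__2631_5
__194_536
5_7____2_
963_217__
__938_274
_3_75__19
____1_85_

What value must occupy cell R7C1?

Cell R7C1 itself could take any of {1, 6} by direct elimination.
Consider where 1 can go in row 7.
R7C2 is out (column 2 already has a 1).
R7C6 is out (column 6 already has a 1).
So the only cell in row 7 that can hold 1 is R7C1.
Therefore R7C1 = 1.

1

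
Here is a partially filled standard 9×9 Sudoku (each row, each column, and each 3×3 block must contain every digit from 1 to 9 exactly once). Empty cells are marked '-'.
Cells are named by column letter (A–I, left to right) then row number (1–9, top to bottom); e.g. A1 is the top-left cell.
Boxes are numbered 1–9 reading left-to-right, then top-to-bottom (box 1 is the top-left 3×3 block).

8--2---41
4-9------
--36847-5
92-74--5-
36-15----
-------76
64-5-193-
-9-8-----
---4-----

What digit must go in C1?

Cell C1 itself could take any of {5, 6, 7} by direct elimination.
Consider where 6 can go in box 1.
B1 is out (column B already has a 6).
B2 is out (column B already has a 6).
A3 is out (row 3 already has a 6).
B3 is out (row 3 already has a 6).
So the only cell in box 1 that can hold 6 is C1.
Therefore C1 = 6.

6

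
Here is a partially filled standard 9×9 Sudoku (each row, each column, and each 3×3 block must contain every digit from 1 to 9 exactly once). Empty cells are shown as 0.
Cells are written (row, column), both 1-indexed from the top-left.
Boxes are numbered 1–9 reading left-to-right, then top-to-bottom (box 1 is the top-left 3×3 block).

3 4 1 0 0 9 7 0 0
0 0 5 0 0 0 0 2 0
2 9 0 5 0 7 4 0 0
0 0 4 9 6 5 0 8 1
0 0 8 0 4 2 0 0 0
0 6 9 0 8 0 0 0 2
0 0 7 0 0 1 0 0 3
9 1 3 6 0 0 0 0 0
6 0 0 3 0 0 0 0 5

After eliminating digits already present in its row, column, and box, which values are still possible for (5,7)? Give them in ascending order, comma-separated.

Row 5 already contains {2, 4, 8}.
Column 7 already contains {4, 7}.
Its 3×3 block (box 6) already contains {1, 2, 8}.
Removing those from 1–9 leaves {3, 5, 6, 9} as the candidates for (5,7).

3,5,6,9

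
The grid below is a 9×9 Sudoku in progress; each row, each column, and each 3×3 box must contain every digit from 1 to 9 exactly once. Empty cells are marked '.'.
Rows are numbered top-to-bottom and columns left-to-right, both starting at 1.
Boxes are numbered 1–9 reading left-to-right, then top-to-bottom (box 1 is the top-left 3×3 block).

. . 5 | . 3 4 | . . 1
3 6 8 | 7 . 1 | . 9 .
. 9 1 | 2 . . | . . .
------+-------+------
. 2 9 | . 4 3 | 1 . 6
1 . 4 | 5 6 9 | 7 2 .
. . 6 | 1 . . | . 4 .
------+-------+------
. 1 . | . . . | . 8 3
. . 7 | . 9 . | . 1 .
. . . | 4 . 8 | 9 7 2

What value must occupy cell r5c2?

3

Cell r5c2 itself could take any of {3, 8} by direct elimination.
Consider where 3 can go in row 5.
r5c9 is out (column 9 already has a 3).
So the only cell in row 5 that can hold 3 is r5c2.
Therefore r5c2 = 3.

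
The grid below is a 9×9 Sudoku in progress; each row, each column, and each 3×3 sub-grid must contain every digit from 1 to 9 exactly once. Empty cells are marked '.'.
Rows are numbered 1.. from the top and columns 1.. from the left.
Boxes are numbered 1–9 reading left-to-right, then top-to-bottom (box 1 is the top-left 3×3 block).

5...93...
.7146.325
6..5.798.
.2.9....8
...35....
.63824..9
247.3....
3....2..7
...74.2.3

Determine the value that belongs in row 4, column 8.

Cell row 4, column 8 itself could take any of {1, 3, 4, 5, 6, 7} by direct elimination.
Consider where 3 can go in box 6.
row 4, column 7 is out (column 7 already has a 3). row 5, column 7 is out (row 5 already has a 3). row 5, column 8 is out (row 5 already has a 3). row 5, column 9 is out (row 5 already has a 3). The remaining empty cells in box 6 are similarly blocked.
So the only cell in box 6 that can hold 3 is row 4, column 8.
Therefore row 4, column 8 = 3.

3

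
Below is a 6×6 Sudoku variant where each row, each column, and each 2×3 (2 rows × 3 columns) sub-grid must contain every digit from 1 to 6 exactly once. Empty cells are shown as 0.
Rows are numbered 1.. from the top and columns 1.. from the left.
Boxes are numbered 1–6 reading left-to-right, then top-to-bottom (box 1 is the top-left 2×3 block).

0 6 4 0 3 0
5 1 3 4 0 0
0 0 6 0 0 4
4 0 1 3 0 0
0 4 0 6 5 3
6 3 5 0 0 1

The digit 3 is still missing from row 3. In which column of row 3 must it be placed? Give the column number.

1

Consider where 3 can go in row 3.
row 3, column 2 is out (column 2 already has a 3).
row 3, column 4 is out (column 4 already has a 3).
row 3, column 5 is out (column 5 already has a 3).
So the only cell in row 3 that can hold 3 is row 3, column 1.
That is column 1.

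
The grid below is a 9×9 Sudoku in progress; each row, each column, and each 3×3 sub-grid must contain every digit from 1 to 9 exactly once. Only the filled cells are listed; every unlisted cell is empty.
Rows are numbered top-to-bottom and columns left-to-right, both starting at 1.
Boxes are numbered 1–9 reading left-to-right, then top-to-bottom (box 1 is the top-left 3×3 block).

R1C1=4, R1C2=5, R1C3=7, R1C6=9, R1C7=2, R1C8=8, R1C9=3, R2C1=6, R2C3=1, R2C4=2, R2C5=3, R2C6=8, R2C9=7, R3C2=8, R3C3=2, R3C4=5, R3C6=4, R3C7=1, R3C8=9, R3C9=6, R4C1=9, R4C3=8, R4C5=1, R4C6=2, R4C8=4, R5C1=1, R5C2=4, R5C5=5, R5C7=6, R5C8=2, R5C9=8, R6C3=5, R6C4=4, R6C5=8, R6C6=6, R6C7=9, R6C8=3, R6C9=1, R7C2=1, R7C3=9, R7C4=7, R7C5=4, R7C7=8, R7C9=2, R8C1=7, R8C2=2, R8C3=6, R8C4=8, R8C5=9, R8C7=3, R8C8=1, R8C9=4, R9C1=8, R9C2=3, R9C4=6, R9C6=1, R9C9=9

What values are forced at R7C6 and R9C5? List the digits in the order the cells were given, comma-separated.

For R7C6:
  Consider where 3 can go in row 7.
  R7C1 is out (box 7 already has a 3).
  R7C8 is out (column 8 already has a 3).
  So the only cell in row 7 that can hold 3 is R7C6.
  So R7C6 = 3.
For R9C5:
  Row 9 already contains {1, 3, 6, 8, 9}.
  Column 5 already contains {1, 3, 4, 5, 8, 9}.
  Its 3×3 block (box 8) already contains {1, 4, 6, 7, 8, 9}.
  The only value from 1–9 not eliminated is 2, so R9C5 = 2.

3,2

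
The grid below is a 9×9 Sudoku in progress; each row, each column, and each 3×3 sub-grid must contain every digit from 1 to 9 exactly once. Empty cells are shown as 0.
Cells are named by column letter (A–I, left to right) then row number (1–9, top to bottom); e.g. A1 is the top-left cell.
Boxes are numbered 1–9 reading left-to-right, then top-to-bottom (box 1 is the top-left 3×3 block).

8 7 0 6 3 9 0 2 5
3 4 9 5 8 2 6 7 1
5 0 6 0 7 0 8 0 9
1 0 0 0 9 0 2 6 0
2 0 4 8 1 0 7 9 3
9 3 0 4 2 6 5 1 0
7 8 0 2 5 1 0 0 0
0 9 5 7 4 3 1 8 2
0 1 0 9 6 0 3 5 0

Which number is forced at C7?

Row 7 already contains {1, 2, 5, 7, 8}.
Column C already contains {4, 5, 6, 9}.
Its 3×3 block (box 7) already contains {1, 5, 7, 8, 9}.
The only value from 1–9 not eliminated is 3, so C7 = 3.

3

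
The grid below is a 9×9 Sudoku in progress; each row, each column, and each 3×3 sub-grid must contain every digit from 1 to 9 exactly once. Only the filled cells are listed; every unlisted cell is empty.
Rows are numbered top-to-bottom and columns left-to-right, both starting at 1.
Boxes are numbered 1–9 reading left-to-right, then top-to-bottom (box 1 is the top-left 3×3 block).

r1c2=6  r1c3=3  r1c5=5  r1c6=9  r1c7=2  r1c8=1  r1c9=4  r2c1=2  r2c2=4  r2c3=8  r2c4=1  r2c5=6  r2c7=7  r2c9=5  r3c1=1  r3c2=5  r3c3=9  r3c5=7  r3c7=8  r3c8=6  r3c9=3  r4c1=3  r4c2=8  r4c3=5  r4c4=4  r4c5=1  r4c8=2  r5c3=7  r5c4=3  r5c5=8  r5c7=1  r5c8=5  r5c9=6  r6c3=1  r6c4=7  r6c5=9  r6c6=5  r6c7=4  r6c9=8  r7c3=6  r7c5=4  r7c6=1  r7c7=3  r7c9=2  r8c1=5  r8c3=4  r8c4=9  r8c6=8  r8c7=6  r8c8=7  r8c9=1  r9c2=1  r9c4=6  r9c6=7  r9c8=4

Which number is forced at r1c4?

8

Row 1 already contains {1, 2, 3, 4, 5, 6, 9}.
Column 4 already contains {1, 3, 4, 6, 7, 9}.
Its 3×3 block (box 2) already contains {1, 5, 6, 7, 9}.
The only value from 1–9 not eliminated is 8, so r1c4 = 8.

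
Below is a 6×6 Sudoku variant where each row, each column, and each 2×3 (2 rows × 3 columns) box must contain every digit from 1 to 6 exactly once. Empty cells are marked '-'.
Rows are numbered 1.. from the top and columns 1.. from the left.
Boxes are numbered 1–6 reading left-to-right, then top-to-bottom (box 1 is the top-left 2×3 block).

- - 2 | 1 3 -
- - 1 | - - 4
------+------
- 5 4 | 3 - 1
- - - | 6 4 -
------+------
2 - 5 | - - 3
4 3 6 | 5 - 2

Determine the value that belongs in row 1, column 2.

Cell row 1, column 2 itself could take any of {4, 6} by direct elimination.
Consider where 4 can go in row 1.
row 1, column 1 is out (column 1 already has a 4).
row 1, column 6 is out (column 6 already has a 4).
So the only cell in row 1 that can hold 4 is row 1, column 2.
Therefore row 1, column 2 = 4.

4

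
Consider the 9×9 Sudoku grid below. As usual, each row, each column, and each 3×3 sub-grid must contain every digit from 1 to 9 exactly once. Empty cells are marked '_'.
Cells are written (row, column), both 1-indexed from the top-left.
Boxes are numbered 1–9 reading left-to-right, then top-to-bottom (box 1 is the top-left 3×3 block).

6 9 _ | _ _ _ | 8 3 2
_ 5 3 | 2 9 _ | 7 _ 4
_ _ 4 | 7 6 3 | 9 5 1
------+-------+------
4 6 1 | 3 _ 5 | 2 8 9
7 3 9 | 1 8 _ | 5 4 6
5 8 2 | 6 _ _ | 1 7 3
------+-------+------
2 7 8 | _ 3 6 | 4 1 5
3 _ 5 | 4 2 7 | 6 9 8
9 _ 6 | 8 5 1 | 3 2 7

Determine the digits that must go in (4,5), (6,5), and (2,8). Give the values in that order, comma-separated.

For (4,5):
  Row 4 already contains {1, 2, 3, 4, 5, 6, 8, 9}.
  Column 5 already contains {2, 3, 5, 6, 8, 9}.
  Its 3×3 block (box 5) already contains {1, 3, 5, 6, 8}.
  The only value from 1–9 not eliminated is 7, so (4,5) = 7.
For (6,5):
  Row 6 already contains {1, 2, 3, 5, 6, 7, 8}.
  Column 5 already contains {2, 3, 5, 6, 8, 9}.
  Its 3×3 block (box 5) already contains {1, 3, 5, 6, 8}.
  The only value from 1–9 not eliminated is 4, so (6,5) = 4.
For (2,8):
  Row 2 already contains {2, 3, 4, 5, 7, 9}.
  Column 8 already contains {1, 2, 3, 4, 5, 7, 8, 9}.
  Its 3×3 block (box 3) already contains {1, 2, 3, 4, 5, 7, 8, 9}.
  The only value from 1–9 not eliminated is 6, so (2,8) = 6.

7,4,6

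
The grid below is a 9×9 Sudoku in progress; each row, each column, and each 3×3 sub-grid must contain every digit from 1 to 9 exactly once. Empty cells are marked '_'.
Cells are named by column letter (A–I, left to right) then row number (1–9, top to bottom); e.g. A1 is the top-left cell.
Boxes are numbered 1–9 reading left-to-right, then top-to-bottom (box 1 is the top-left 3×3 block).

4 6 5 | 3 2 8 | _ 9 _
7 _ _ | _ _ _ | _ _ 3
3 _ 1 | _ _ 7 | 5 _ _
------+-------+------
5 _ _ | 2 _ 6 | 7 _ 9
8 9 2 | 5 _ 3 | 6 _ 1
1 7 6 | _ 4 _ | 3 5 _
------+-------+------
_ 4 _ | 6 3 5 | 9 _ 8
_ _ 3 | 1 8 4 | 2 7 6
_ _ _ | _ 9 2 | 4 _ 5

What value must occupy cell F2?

Cell F2 itself could take any of {1, 9} by direct elimination.
Consider where 1 can go in column F.
F6 is out (row 6 already has a 1).
So the only cell in column F that can hold 1 is F2.
Therefore F2 = 1.

1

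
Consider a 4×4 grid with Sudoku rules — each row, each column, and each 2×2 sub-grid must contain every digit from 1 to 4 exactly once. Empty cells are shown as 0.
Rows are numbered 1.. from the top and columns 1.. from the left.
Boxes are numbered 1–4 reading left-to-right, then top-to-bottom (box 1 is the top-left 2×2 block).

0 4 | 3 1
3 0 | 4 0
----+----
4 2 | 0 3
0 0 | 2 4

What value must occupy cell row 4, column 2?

Cell row 4, column 2 itself could take any of {1, 3} by direct elimination.
Consider where 3 can go in box 3.
row 4, column 1 is out (column 1 already has a 3).
So the only cell in box 3 that can hold 3 is row 4, column 2.
Therefore row 4, column 2 = 3.

3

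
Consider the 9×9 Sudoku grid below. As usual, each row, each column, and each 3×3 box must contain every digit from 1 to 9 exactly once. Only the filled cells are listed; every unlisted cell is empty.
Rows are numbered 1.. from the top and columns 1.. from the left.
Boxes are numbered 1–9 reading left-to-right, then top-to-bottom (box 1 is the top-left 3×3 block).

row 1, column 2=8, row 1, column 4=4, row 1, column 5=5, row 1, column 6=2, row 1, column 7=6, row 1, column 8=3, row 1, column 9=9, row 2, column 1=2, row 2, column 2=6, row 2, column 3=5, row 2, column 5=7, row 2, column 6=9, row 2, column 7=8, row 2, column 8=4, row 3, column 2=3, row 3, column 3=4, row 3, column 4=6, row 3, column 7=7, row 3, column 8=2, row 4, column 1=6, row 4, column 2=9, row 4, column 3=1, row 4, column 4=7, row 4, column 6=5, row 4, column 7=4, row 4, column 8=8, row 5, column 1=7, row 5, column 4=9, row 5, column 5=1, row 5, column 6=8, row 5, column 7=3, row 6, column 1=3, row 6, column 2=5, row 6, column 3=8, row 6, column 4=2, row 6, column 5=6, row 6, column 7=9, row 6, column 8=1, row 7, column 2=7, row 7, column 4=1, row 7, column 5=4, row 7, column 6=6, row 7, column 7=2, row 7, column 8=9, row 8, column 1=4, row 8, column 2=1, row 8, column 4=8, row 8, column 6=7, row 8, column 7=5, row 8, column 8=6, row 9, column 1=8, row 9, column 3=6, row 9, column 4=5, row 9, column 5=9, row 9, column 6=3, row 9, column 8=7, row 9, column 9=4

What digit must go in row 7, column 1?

5

Row 7 already contains {1, 2, 4, 6, 7, 9}.
Column 1 already contains {2, 3, 4, 6, 7, 8}.
Its 3×3 block (box 7) already contains {1, 4, 6, 7, 8}.
The only value from 1–9 not eliminated is 5, so row 7, column 1 = 5.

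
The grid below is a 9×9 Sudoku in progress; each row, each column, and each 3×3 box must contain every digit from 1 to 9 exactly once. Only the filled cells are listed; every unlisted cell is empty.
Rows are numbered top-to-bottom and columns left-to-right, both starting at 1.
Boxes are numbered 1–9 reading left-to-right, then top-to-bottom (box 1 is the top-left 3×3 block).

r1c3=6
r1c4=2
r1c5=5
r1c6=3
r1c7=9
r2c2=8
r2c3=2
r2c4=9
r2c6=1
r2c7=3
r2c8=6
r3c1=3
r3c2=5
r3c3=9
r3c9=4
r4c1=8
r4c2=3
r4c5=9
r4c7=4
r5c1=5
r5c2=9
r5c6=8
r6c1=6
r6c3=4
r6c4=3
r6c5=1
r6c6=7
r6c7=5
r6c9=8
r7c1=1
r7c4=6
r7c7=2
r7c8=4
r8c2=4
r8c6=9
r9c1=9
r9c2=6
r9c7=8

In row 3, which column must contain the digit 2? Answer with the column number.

8

Consider where 2 can go in row 3.
r3c4 is out (column 4 already has a 2).
r3c5 is out (box 2 already has a 2).
r3c6 is out (box 2 already has a 2).
r3c7 is out (column 7 already has a 2).
So the only cell in row 3 that can hold 2 is r3c8.
That is column 8.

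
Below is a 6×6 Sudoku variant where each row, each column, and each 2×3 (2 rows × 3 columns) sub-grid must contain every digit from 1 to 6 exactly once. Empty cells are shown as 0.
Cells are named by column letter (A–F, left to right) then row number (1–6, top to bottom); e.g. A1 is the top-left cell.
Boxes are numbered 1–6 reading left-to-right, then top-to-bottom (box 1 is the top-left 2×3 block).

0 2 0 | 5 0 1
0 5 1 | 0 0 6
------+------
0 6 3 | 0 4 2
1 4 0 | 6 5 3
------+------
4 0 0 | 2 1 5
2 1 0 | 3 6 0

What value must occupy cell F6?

Row 6 already contains {1, 2, 3, 6}.
Column F already contains {1, 2, 3, 5, 6}.
Its 2×3 block (box 6) already contains {1, 2, 3, 5, 6}.
The only value from 1–6 not eliminated is 4, so F6 = 4.

4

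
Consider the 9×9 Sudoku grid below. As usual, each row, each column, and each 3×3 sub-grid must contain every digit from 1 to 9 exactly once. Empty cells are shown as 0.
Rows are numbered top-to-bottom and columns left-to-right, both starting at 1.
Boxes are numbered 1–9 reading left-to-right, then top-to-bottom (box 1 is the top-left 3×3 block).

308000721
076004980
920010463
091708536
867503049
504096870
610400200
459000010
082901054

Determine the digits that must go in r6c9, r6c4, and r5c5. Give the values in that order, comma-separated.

2,1,2

For r6c9:
  Row 6 already contains {4, 5, 6, 7, 8, 9}.
  Column 9 already contains {1, 3, 4, 6, 9}.
  Its 3×3 block (box 6) already contains {3, 4, 5, 6, 7, 8, 9}.
  The only value from 1–9 not eliminated is 2, so r6c9 = 2.
For r6c4:
  Consider where 1 can go in column 4.
  r1c4 is out (row 1 already has a 1).
  r2c4 is out (box 2 already has a 1).
  r3c4 is out (row 3 already has a 1).
  r8c4 is out (row 8 already has a 1).
  So the only cell in column 4 that can hold 1 is r6c4.
  So r6c4 = 1.
For r5c5:
  Row 5 already contains {3, 4, 5, 6, 7, 8, 9}.
  Column 5 already contains {1, 9}.
  Its 3×3 block (box 5) already contains {3, 5, 6, 7, 8, 9}.
  The only value from 1–9 not eliminated is 2, so r5c5 = 2.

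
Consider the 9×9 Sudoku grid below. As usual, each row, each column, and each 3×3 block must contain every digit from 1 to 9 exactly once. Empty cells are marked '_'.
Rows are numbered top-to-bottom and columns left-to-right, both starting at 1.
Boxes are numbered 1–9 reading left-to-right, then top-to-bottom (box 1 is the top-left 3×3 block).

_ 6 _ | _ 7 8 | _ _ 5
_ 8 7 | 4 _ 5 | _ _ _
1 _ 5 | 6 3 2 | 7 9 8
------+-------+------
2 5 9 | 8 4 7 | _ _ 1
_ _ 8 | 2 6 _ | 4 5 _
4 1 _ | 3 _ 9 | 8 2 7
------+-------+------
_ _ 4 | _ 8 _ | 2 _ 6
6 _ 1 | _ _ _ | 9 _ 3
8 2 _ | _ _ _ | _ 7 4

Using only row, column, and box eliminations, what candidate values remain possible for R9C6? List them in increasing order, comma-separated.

Row 9 already contains {2, 4, 7, 8}.
Column 6 already contains {2, 5, 7, 8, 9}.
Its 3×3 block (box 8) already contains {8}.
Removing those from 1–9 leaves {1, 3, 6} as the candidates for R9C6.

1,3,6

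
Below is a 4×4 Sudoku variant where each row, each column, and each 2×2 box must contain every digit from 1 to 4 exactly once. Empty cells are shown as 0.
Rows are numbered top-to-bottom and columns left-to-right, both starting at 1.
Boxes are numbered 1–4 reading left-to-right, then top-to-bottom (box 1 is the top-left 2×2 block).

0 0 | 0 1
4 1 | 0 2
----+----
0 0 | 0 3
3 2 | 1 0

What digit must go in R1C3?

Cell R1C3 itself could take any of {3, 4} by direct elimination.
Consider where 4 can go in box 2.
R2C3 is out (row 2 already has a 4).
So the only cell in box 2 that can hold 4 is R1C3.
Therefore R1C3 = 4.

4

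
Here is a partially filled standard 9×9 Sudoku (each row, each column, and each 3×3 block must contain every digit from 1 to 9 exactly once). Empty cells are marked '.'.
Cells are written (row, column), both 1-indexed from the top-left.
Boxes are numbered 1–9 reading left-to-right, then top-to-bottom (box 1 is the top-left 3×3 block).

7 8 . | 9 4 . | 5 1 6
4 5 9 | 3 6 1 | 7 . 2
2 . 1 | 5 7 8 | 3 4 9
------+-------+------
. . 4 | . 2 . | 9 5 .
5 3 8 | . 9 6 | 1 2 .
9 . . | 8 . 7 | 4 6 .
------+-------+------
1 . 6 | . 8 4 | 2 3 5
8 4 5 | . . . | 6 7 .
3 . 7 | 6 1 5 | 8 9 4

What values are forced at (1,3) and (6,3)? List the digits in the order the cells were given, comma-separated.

For (1,3):
  Row 1 already contains {1, 4, 5, 6, 7, 8, 9}.
  Column 3 already contains {1, 4, 5, 6, 7, 8, 9}.
  Its 3×3 block (box 1) already contains {1, 2, 4, 5, 7, 8, 9}.
  The only value from 1–9 not eliminated is 3, so (1,3) = 3.
For (6,3):
  Row 6 already contains {4, 6, 7, 8, 9}.
  Column 3 already contains {1, 4, 5, 6, 7, 8, 9}.
  Its 3×3 block (box 4) already contains {3, 4, 5, 8, 9}.
  The only value from 1–9 not eliminated is 2, so (6,3) = 2.

3,2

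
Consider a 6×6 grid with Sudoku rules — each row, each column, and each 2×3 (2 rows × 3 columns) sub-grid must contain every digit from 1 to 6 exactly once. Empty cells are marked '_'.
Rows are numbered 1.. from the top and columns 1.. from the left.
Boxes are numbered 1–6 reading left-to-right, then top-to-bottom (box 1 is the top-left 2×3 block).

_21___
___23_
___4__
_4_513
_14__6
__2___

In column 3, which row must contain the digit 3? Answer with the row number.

Consider where 3 can go in column 3.
row 2, column 3 is out (row 2 already has a 3).
row 4, column 3 is out (row 4 already has a 3).
So the only cell in column 3 that can hold 3 is row 3, column 3.
That is row 3.

3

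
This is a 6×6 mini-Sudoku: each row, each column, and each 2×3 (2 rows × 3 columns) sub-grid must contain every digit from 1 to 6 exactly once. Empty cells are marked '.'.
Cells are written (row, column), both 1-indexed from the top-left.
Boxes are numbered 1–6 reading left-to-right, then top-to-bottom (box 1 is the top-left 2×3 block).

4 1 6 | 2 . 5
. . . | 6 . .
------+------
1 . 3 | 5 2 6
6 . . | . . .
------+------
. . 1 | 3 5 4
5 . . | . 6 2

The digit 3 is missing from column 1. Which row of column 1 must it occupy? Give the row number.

Consider where 3 can go in column 1.
(5,1) is out (row 5 already has a 3).
So the only cell in column 1 that can hold 3 is (2,1).
That is row 2.

2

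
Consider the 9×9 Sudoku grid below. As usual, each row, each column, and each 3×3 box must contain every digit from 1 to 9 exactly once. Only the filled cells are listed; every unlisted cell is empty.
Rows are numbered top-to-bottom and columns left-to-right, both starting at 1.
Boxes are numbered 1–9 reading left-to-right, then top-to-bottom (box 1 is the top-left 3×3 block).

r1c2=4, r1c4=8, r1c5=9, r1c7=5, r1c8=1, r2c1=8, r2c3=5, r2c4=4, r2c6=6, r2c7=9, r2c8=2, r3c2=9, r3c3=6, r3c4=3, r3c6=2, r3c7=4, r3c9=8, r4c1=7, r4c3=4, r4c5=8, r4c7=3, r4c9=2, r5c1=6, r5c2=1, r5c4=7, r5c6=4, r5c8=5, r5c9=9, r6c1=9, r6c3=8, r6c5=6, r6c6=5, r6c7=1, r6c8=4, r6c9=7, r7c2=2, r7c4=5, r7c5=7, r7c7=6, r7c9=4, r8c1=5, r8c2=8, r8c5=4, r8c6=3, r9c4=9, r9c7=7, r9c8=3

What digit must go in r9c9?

5

Cell r9c9 itself could take any of {1, 5} by direct elimination.
Consider where 5 can go in box 9.
r7c8 is out (row 7 already has a 5).
r8c7 is out (row 8 already has a 5).
r8c8 is out (row 8 already has a 5).
r8c9 is out (row 8 already has a 5).
So the only cell in box 9 that can hold 5 is r9c9.
Therefore r9c9 = 5.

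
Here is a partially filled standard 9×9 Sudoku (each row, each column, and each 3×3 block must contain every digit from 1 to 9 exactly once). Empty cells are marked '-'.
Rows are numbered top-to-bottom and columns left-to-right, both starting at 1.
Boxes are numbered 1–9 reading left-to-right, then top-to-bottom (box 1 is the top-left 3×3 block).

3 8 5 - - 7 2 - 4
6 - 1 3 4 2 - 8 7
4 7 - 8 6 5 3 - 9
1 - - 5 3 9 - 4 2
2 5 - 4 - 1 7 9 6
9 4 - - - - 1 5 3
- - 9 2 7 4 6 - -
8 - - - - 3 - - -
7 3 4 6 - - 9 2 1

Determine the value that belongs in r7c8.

3

Row 7 already contains {2, 4, 6, 7, 9}.
Column 8 already contains {2, 4, 5, 8, 9}.
Its 3×3 block (box 9) already contains {1, 2, 6, 9}.
The only value from 1–9 not eliminated is 3, so r7c8 = 3.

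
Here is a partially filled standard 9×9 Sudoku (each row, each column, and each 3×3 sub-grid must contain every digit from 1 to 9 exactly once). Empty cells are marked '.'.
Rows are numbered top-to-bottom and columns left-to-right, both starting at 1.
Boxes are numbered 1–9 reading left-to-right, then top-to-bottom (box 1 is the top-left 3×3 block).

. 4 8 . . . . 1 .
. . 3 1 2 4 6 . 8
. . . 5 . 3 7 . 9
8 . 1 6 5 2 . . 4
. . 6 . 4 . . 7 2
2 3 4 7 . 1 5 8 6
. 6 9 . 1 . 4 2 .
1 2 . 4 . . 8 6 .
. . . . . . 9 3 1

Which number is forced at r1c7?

2

Cell r1c7 itself could take any of {2, 3} by direct elimination.
Consider where 2 can go in column 7.
r4c7 is out (row 4 already has a 2).
r5c7 is out (row 5 already has a 2).
So the only cell in column 7 that can hold 2 is r1c7.
Therefore r1c7 = 2.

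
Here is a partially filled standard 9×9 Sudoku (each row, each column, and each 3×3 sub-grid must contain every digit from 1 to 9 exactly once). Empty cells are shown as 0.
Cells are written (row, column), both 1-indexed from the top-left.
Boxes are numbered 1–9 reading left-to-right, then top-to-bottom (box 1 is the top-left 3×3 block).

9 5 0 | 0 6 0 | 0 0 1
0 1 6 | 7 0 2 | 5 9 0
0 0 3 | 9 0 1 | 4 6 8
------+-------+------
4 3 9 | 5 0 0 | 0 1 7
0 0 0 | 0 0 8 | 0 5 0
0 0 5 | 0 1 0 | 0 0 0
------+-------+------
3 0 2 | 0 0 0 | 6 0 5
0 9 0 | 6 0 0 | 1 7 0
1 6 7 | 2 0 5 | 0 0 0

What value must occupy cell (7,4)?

Cell (7,4) itself could take any of {1, 4, 8} by direct elimination.
Consider where 1 can go in row 7.
(7,2) is out (column 2 already has a 1).
(7,5) is out (column 5 already has a 1).
(7,6) is out (column 6 already has a 1).
(7,8) is out (column 8 already has a 1).
So the only cell in row 7 that can hold 1 is (7,4).
Therefore (7,4) = 1.

1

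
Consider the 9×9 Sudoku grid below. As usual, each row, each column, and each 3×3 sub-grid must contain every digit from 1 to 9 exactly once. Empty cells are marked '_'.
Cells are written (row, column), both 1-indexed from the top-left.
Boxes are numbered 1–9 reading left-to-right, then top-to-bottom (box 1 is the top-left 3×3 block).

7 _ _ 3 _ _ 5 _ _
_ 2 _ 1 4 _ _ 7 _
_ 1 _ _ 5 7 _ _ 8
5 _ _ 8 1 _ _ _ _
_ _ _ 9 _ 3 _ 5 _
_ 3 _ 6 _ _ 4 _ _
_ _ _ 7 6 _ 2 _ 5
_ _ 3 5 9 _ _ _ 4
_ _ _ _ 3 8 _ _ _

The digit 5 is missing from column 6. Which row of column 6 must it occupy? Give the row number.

Consider where 5 can go in column 6.
(1,6) is out (row 1 already has a 5).
(2,6) is out (box 2 already has a 5).
(4,6) is out (row 4 already has a 5).
(7,6) is out (row 7 already has a 5).
(8,6) is out (row 8 already has a 5).
So the only cell in column 6 that can hold 5 is (6,6).
That is row 6.

6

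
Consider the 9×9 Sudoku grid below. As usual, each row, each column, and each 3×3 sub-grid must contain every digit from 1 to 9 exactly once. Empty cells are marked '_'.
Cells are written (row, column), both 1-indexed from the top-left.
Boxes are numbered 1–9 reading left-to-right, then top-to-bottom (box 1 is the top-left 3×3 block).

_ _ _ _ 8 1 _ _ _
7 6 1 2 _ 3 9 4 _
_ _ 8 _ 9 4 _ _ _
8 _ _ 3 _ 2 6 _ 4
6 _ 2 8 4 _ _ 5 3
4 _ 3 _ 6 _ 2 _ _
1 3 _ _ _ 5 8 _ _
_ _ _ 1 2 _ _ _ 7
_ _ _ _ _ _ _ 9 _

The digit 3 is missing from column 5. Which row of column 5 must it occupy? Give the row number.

9

Consider where 3 can go in column 5.
(2,5) is out (row 2 already has a 3).
(4,5) is out (row 4 already has a 3).
(7,5) is out (row 7 already has a 3).
So the only cell in column 5 that can hold 3 is (9,5).
That is row 9.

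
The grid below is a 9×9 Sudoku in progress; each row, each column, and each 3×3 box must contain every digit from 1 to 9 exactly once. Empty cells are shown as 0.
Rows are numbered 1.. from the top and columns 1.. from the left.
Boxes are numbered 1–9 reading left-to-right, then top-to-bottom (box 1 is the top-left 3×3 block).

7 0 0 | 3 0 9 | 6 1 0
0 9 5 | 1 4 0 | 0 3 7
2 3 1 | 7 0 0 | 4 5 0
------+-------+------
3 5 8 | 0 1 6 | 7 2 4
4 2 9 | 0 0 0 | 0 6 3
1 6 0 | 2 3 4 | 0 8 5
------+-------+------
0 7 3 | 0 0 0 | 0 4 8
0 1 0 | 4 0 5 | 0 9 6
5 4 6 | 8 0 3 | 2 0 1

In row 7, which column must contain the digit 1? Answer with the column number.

6

Consider where 1 can go in row 7.
row 7, column 1 is out (column 1 already has a 1).
row 7, column 4 is out (column 4 already has a 1).
row 7, column 5 is out (column 5 already has a 1).
row 7, column 7 is out (box 9 already has a 1).
So the only cell in row 7 that can hold 1 is row 7, column 6.
That is column 6.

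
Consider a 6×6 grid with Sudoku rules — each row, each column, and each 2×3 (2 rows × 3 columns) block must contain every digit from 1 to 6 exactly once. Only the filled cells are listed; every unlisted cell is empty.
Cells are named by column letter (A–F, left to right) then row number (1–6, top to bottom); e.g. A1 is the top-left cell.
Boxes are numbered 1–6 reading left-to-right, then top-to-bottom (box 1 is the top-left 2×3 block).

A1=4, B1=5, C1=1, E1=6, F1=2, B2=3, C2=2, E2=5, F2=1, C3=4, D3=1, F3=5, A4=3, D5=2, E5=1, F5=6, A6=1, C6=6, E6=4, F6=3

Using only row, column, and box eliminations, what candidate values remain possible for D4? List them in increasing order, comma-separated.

4,6

Row 4 already contains {3}.
Column D already contains {1, 2}.
Its 2×3 block (box 4) already contains {1, 5}.
Removing those from 1–6 leaves {4, 6} as the candidates for D4.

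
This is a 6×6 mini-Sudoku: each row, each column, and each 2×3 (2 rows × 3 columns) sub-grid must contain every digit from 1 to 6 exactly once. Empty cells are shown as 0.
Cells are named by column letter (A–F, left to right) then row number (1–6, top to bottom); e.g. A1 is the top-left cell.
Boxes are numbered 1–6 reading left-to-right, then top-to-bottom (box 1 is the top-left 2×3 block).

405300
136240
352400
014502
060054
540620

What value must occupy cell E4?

Cell E4 itself could take any of {3, 6} by direct elimination.
Consider where 3 can go in row 4.
A4 is out (column A already has a 3).
So the only cell in row 4 that can hold 3 is E4.
Therefore E4 = 3.

3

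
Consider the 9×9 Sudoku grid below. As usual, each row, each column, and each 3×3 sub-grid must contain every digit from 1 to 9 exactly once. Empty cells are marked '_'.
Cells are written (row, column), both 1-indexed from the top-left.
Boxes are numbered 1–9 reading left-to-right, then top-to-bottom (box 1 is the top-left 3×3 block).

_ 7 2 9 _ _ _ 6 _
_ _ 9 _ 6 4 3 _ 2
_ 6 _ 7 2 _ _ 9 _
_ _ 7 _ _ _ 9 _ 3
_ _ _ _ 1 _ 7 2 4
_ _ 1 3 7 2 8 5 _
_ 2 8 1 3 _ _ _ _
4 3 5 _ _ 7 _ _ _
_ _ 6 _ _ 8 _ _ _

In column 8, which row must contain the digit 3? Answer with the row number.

9

Consider where 3 can go in column 8.
(2,8) is out (row 2 already has a 3).
(4,8) is out (row 4 already has a 3).
(7,8) is out (row 7 already has a 3).
(8,8) is out (row 8 already has a 3).
So the only cell in column 8 that can hold 3 is (9,8).
That is row 9.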